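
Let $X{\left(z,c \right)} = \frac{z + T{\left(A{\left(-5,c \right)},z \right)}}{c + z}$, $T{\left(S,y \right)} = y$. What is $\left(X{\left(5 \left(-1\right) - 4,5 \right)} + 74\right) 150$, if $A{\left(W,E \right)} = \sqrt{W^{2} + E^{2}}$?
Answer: $11775$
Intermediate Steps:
$A{\left(W,E \right)} = \sqrt{E^{2} + W^{2}}$
$X{\left(z,c \right)} = \frac{2 z}{c + z}$ ($X{\left(z,c \right)} = \frac{z + z}{c + z} = \frac{2 z}{c + z}$)
$\left(X{\left(5 \left(-1\right) - 4,5 \right)} + 74\right) 150 = \left(\frac{2 \left(5 \left(-1\right) - 4\right)}{5 + \left(5 \left(-1\right) - 4\right)} + 74\right) 150 = \left(\frac{2 \left(-5 - 4\right)}{5 - 9} + 74\right) 150 = \left(2 \left(-9\right) \frac{1}{5 - 9} + 74\right) 150 = \left(2 \left(-9\right) \frac{1}{-4} + 74\right) 150 = \left(2 \left(-9\right) \left(- \frac{1}{4}\right) + 74\right) 150 = \left(\frac{9}{2} + 74\right) 150 = \frac{157}{2} \cdot 150 = 11775$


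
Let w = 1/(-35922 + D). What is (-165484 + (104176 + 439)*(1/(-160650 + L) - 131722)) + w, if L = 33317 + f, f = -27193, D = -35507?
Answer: -152101544414003801517/11037637654 ≈ -1.3780e+10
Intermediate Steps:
L = 6124 (L = 33317 - 27193 = 6124)
w = -1/71429 (w = 1/(-35922 - 35507) = 1/(-71429) = -1/71429 ≈ -1.4000e-5)
(-165484 + (104176 + 439)*(1/(-160650 + L) - 131722)) + w = (-165484 + (104176 + 439)*(1/(-160650 + 6124) - 131722)) - 1/71429 = (-165484 + 104615*(1/(-154526) - 131722)) - 1/71429 = (-165484 + 104615*(-1/154526 - 131722)) - 1/71429 = (-165484 + 104615*(-20354473773/154526)) - 1/71429 = (-165484 - 2129383273762395/154526) - 1/71429 = -2129408845342979/154526 - 1/71429 = -152101544414003801517/11037637654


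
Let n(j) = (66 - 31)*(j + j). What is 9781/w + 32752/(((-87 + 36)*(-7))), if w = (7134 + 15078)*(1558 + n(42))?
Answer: 1090747308323/11889239544 ≈ 91.742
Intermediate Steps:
n(j) = 70*j (n(j) = 35*(2*j) = 70*j)
w = 99909576 (w = (7134 + 15078)*(1558 + 70*42) = 22212*(1558 + 2940) = 22212*4498 = 99909576)
9781/w + 32752/(((-87 + 36)*(-7))) = 9781/99909576 + 32752/(((-87 + 36)*(-7))) = 9781*(1/99909576) + 32752/((-51*(-7))) = 9781/99909576 + 32752/357 = 1090747308323/11889239544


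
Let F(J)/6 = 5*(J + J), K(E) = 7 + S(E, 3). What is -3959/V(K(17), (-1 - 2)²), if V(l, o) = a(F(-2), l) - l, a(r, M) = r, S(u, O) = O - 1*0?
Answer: 3959/130 ≈ 30.454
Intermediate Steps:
S(u, O) = O (S(u, O) = O + 0 = O)
K(E) = 10 (K(E) = 7 + 3 = 10)
F(J) = 60*J (F(J) = 6*(5*(J + J)) = 6*(5*(2*J)) = 6*(10*J) = 60*J)
V(l, o) = -120 - l (V(l, o) = 60*(-2) - l = -120 - l)
-3959/V(K(17), (-1 - 2)²) = -3959/(-120 - 1*10) = -3959/(-120 - 10) = -3959/(-130) = -3959*(-1/130) = 3959/130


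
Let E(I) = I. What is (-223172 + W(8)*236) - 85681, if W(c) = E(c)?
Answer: -306965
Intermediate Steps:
W(c) = c
(-223172 + W(8)*236) - 85681 = (-223172 + 8*236) - 85681 = (-223172 + 1888) - 85681 = -221284 - 85681 = -306965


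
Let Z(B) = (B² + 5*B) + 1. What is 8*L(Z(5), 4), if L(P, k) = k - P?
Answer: -376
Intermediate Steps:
Z(B) = 1 + B² + 5*B
8*L(Z(5), 4) = 8*(4 - (1 + 5² + 5*5)) = 8*(4 - (1 + 25 + 25)) = 8*(4 - 1*51) = 8*(4 - 51) = 8*(-47) = -376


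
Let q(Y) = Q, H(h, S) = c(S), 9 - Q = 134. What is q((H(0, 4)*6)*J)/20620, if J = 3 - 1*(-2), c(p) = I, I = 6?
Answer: -25/4124 ≈ -0.0060621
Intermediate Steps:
Q = -125 (Q = 9 - 1*134 = 9 - 134 = -125)
c(p) = 6
H(h, S) = 6
J = 5 (J = 3 + 2 = 5)
q(Y) = -125
q((H(0, 4)*6)*J)/20620 = -125/20620 = -125*1/20620 = -25/4124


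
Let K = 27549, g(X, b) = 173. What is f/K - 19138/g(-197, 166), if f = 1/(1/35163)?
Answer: -57905507/529553 ≈ -109.35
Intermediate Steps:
f = 35163 (f = 1/(1/35163) = 35163)
f/K - 19138/g(-197, 166) = 35163/27549 - 19138/173 = 35163*(1/27549) - 19138*1/173 = 3907/3061 - 19138/173 = -57905507/529553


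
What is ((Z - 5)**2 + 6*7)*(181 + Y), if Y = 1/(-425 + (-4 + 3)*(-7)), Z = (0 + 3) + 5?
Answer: 3858507/418 ≈ 9230.9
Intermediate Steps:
Z = 8 (Z = 3 + 5 = 8)
Y = -1/418 (Y = 1/(-425 - 1*(-7)) = 1/(-425 + 7) = 1/(-418) = -1/418 ≈ -0.0023923)
((Z - 5)**2 + 6*7)*(181 + Y) = ((8 - 5)**2 + 6*7)*(181 - 1/418) = (3**2 + 42)*(75657/418) = (9 + 42)*(75657/418) = 51*(75657/418) = 3858507/418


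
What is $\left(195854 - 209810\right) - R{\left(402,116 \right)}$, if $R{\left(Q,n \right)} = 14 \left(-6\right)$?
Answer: $-13872$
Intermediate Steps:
$R{\left(Q,n \right)} = -84$
$\left(195854 - 209810\right) - R{\left(402,116 \right)} = \left(195854 - 209810\right) - -84 = -13956 + 84 = -13872$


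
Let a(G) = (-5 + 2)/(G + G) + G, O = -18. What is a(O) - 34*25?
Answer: -10415/12 ≈ -867.92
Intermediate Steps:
a(G) = G - 3/(2*G) (a(G) = -3*1/(2*G) + G = -3/(2*G) + G = G - 3/(2*G))
a(O) - 34*25 = (-18 - 3/2/(-18)) - 34*25 = (-18 - 3/2*(-1/18)) - 850 = (-18 + 1/12) - 850 = -215/12 - 850 = -10415/12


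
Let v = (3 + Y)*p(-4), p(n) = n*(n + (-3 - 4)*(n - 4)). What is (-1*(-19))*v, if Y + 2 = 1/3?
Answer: -15808/3 ≈ -5269.3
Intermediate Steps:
p(n) = n*(28 - 6*n) (p(n) = n*(n - 7*(-4 + n)) = n*(n + (28 - 7*n)) = n*(28 - 6*n))
Y = -5/3 (Y = -2 + 1/3 = -2 + 1*(⅓) = -2 + ⅓ = -5/3 ≈ -1.6667)
v = -832/3 (v = (3 - 5/3)*(2*(-4)*(14 - 3*(-4))) = 4*(2*(-4)*(14 + 12))/3 = 4*(2*(-4)*26)/3 = (4/3)*(-208) = -832/3 ≈ -277.33)
(-1*(-19))*v = -1*(-19)*(-832/3) = 19*(-832/3) = -15808/3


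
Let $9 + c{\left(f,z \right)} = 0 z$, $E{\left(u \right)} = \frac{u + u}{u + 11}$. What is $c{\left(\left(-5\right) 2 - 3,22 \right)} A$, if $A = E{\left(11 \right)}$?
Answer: $-9$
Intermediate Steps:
$E{\left(u \right)} = \frac{2 u}{11 + u}$
$c{\left(f,z \right)} = -9$ ($c{\left(f,z \right)} = -9 + 0 z = -9 + 0 = -9$)
$A = 1$ ($A = 2 \cdot 11 \frac{1}{11 + 11} = 2 \cdot 11 \cdot \frac{1}{22} = 1$)
$c{\left(\left(-5\right) 2 - 3,22 \right)} A = \left(-9\right) 1 = -9$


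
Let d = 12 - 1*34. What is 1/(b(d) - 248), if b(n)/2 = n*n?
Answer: 1/720 ≈ 0.0013889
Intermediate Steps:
d = -22 (d = 12 - 34 = -22)
b(n) = 2*n² (b(n) = 2*(n*n) = 2*n²)
1/(b(d) - 248) = 1/(2*(-22)² - 248) = 1/(2*484 - 248) = 1/(968 - 248) = 1/720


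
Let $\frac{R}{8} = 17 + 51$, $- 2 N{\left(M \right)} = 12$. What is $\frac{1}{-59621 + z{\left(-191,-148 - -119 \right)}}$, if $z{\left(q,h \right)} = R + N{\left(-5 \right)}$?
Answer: $- \frac{1}{59083} \approx -1.6925 \cdot 10^{-5}$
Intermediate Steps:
$N{\left(M \right)} = -6$ ($N{\left(M \right)} = \left(- \frac{1}{2}\right) 12 = -6$)
$R = 544$ ($R = 8 \left(17 + 51\right) = 8 \cdot 68 = 544$)
$z{\left(q,h \right)} = 538$ ($z{\left(q,h \right)} = 544 - 6 = 538$)
$\frac{1}{-59621 + z{\left(-191,-148 - -119 \right)}} = \frac{1}{-59621 + 538} = \frac{1}{-59083} = - \frac{1}{59083}$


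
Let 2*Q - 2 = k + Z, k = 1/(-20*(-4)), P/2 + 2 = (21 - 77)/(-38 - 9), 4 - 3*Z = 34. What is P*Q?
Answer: 12141/1880 ≈ 6.4580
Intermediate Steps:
Z = -10 (Z = 4/3 - ⅓*34 = 4/3 - 34/3 = -10)
P = -76/47 (P = -4 + 2*((21 - 77)/(-38 - 9)) = -4 + 2*(-56/(-47)) = -4 + 2*(-56*(-1/47)) = -4 + 2*(56/47) = -4 + 112/47 = -76/47 ≈ -1.6170)
k = 1/80 ≈ 0.012500
Q = -639/160 (Q = 1 + (1/80 - 10)/2 = 1 + (½)*(-799/80) = 1 - 799/160 = -639/160 ≈ -3.9938)
P*Q = -76/47*(-639/160) = 12141/1880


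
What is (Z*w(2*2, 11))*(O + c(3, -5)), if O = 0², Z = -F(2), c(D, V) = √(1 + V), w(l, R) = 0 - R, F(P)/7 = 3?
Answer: 462*I ≈ 462.0*I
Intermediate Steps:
F(P) = 21 (F(P) = 7*3 = 21)
w(l, R) = -R
Z = -21 (Z = -1*21 = -21)
O = 0
(Z*w(2*2, 11))*(O + c(3, -5)) = (-(-21)*11)*(0 + √(1 - 5)) = (-21*(-11))*(0 + √(-4)) = 231*(0 + 2*I) = 231*(2*I) = 462*I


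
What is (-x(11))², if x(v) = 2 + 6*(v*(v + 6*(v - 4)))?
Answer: 12250000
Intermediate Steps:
x(v) = 2 + 6*v*(-24 + 7*v) (x(v) = 2 + 6*(v*(v + 6*(-4 + v))) = 2 + 6*(v*(v + (-24 + 6*v))) = 2 + 6*(v*(-24 + 7*v)) = 2 + 6*v*(-24 + 7*v))
(-x(11))² = (-(2 - 144*11 + 42*11²))² = (-(2 - 1584 + 42*121))² = (-(2 - 1584 + 5082))² = (-1*3500)² = (-3500)² = 12250000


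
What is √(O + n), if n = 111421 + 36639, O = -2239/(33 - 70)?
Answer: √202776983/37 ≈ 384.86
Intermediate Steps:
O = 2239/37 (O = -2239/(-37) = -2239*(-1/37) = 2239/37 ≈ 60.513)
n = 148060
√(O + n) = √(2239/37 + 148060) = √(5480459/37) = √202776983/37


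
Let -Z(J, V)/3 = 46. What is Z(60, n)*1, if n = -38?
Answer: -138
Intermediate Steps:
Z(J, V) = -138 (Z(J, V) = -3*46 = -138)
Z(60, n)*1 = -138*1 = -138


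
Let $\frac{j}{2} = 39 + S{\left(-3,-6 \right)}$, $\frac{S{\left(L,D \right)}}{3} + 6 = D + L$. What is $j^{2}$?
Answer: $144$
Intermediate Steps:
$S{\left(L,D \right)} = -18 + 3 D + 3 L$ ($S{\left(L,D \right)} = -18 + 3 \left(D + L\right) = -18 + \left(3 D + 3 L\right) = -18 + 3 D + 3 L$)
$j = -12$ ($j = 2 \left(39 + \left(-18 + 3 \left(-6\right) + 3 \left(-3\right)\right)\right) = 2 \left(39 - 45\right) = 2 \left(-6\right) = -12$)
$j^{2} = \left(-12\right)^{2} = 144$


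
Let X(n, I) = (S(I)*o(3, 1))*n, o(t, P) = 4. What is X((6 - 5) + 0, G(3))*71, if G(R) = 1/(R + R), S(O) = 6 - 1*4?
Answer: 568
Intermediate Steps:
S(O) = 2 (S(O) = 6 - 4 = 2)
G(R) = 1/(2*R)
X(n, I) = 8*n (X(n, I) = (2*4)*n = 8*n)
X((6 - 5) + 0, G(3))*71 = (8*((6 - 5) + 0))*71 = (8*(1 + 0))*71 = (8*1)*71 = 8*71 = 568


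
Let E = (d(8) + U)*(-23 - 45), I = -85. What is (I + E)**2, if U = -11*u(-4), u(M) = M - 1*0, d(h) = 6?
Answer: 12145225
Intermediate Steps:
u(M) = M (u(M) = M + 0 = M)
U = 44 (U = -11*(-4) = 44)
E = -3400 (E = (6 + 44)*(-23 - 45) = 50*(-68) = -3400)
(I + E)**2 = (-85 - 3400)**2 = (-3485)**2 = 12145225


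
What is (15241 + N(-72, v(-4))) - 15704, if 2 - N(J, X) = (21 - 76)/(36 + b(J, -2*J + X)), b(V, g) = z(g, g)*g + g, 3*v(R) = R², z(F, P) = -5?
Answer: -776489/1684 ≈ -461.10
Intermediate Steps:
v(R) = R²/3
b(V, g) = -4*g (b(V, g) = -5*g + g = -4*g)
N(J, X) = 2 + 55/(36 - 4*X + 8*J) (N(J, X) = 2 - (21 - 76)/(36 - 4*(-2*J + X)) = 2 - (-55)/(36 - 4*(X - 2*J)) = 2 - (-55)/(36 + (-4*X + 8*J)) = 2 - (-55)/(36 - 4*X + 8*J) = 2 + 55/(36 - 4*X + 8*J))
(15241 + N(-72, v(-4))) - 15704 = (15241 + (-127 - 16*(-72) + 8*((⅓)*(-4)²))/(4*(-9 + (⅓)*(-4)² - 2*(-72)))) - 15704 = (15241 + (-127 + 1152 + 8*((⅓)*16))/(4*(-9 + (⅓)*16 + 144))) - 15704 = (15241 + (-127 + 1152 + 8*(16/3))/(4*(-9 + 16/3 + 144))) - 15704 = (15241 + (-127 + 1152 + 128/3)/(4*(421/3))) - 15704 = (15241 + (¼)*(3/421)*(3203/3)) - 15704 = (15241 + 3203/1684) - 15704 = 25669047/1684 - 15704 = -776489/1684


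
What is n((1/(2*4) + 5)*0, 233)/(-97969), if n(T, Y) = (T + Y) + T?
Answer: -233/97969 ≈ -0.0023783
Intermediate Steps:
n(T, Y) = Y + 2*T
n((1/(2*4) + 5)*0, 233)/(-97969) = (233 + 2*((1/(2*4) + 5)*0))/(-97969) = (233 + 2*((1/8 + 5)*0))*(-1/97969) = (233 + 2*((⅛ + 5)*0))*(-1/97969) = (233 + 2*((41/8)*0))*(-1/97969) = (233 + 2*0)*(-1/97969) = (233 + 0)*(-1/97969) = 233*(-1/97969) = -233/97969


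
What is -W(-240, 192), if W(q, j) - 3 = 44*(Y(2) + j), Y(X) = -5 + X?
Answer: -8319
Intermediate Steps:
W(q, j) = -129 + 44*j (W(q, j) = 3 + 44*((-5 + 2) + j) = 3 + 44*(-3 + j) = 3 + (-132 + 44*j) = -129 + 44*j)
-W(-240, 192) = -(-129 + 44*192) = -(-129 + 8448) = -1*8319 = -8319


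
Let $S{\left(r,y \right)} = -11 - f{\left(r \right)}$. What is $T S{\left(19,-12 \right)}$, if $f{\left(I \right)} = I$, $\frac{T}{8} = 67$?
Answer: $-16080$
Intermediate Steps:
$T = 536$ ($T = 8 \cdot 67 = 536$)
$S{\left(r,y \right)} = -11 - r$
$T S{\left(19,-12 \right)} = 536 \left(-11 - 19\right) = 536 \left(-30\right) = -16080$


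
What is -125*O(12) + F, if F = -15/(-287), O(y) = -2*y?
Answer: 861015/287 ≈ 3000.1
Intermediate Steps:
F = 15/287 (F = -15*(-1/287) = 15/287 ≈ 0.052265)
-125*O(12) + F = -(-250)*12 + 15/287 = -125*(-24) + 15/287 = 3000 + 15/287 = 861015/287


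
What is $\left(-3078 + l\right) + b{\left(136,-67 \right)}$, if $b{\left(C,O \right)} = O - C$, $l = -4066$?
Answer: $-7347$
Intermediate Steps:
$\left(-3078 + l\right) + b{\left(136,-67 \right)} = \left(-3078 - 4066\right) - 203 = -7144 - 203 = -7347$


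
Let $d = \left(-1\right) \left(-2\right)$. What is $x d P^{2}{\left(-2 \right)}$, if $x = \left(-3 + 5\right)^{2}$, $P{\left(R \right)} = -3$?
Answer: $72$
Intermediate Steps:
$d = 2$
$x = 4$ ($x = 2^{2} = 4$)
$x d P^{2}{\left(-2 \right)} = 4 \cdot 2 \left(-3\right)^{2} = 8 \cdot 9 = 72$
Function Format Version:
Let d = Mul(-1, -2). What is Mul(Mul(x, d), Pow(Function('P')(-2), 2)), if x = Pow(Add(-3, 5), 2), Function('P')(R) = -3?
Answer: 72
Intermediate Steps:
d = 2
x = 4 (x = Pow(2, 2) = 4)
Mul(Mul(x, d), Pow(Function('P')(-2), 2)) = Mul(Mul(4, 2), Pow(-3, 2)) = Mul(8, 9) = 72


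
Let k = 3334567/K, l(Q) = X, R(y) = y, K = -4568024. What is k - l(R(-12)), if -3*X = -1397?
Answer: -6391533229/13704072 ≈ -466.40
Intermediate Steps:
X = 1397/3 (X = -⅓*(-1397) = 1397/3 ≈ 465.67)
l(Q) = 1397/3
k = -3334567/4568024 (k = 3334567/(-4568024) = 3334567*(-1/4568024) = -3334567/4568024 ≈ -0.72998)
k - l(R(-12)) = -3334567/4568024 - 1*1397/3 = -3334567/4568024 - 1397/3 = -6391533229/13704072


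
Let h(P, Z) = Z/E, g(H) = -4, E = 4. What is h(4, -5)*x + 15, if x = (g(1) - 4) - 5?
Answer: 125/4 ≈ 31.250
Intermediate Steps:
h(P, Z) = Z/4
x = -13 (x = (-4 - 4) - 5 = -8 - 5 = -13)
h(4, -5)*x + 15 = ((1/4)*(-5))*(-13) + 15 = -5/4*(-13) + 15 = 65/4 + 15 = 125/4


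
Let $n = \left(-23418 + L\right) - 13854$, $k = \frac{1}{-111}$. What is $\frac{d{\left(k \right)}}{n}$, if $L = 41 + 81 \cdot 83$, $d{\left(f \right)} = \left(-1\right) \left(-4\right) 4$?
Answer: $- \frac{4}{7627} \approx -0.00052445$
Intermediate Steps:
$k = - \frac{1}{111} \approx -0.009009$
$d{\left(f \right)} = 16$ ($d{\left(f \right)} = 4 \cdot 4 = 16$)
$L = 6764$ ($L = 41 + 6723 = 6764$)
$n = -30508$ ($n = \left(-23418 + 6764\right) - 13854 = -16654 - 13854 = -30508$)
$\frac{d{\left(k \right)}}{n} = \frac{16}{-30508} = 16 \left(- \frac{1}{30508}\right) = - \frac{4}{7627}$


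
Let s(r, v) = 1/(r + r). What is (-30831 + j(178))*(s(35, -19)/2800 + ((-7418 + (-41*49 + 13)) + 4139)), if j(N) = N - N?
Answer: 31876170869169/196000 ≈ 1.6263e+8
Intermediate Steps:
j(N) = 0
s(r, v) = 1/(2*r)
(-30831 + j(178))*(s(35, -19)/2800 + ((-7418 + (-41*49 + 13)) + 4139)) = (-30831 + 0)*(((½)/35)/2800 + ((-7418 + (-41*49 + 13)) + 4139)) = -30831*(((½)*(1/35))*(1/2800) + ((-7418 + (-2009 + 13)) + 4139)) = -30831*((1/70)*(1/2800) + ((-7418 - 1996) + 4139)) = -30831*(1/196000 + (-9414 + 4139)) = -30831*(1/196000 - 5275) = -30831*(-1033899999/196000) = 31876170869169/196000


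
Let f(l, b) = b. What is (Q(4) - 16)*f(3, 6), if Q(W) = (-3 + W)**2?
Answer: -90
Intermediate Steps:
(Q(4) - 16)*f(3, 6) = ((-3 + 4)**2 - 16)*6 = (1**2 - 16)*6 = (1 - 16)*6 = -15*6 = -90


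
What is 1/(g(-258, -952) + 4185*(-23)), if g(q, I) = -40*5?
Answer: -1/96455 ≈ -1.0368e-5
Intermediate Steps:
g(q, I) = -200
1/(g(-258, -952) + 4185*(-23)) = 1/(-200 + 4185*(-23)) = 1/(-200 - 96255) = 1/(-96455) = -1/96455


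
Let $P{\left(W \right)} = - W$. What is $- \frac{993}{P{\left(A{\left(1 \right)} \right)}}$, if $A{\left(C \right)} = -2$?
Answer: $- \frac{993}{2} \approx -496.5$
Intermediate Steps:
$- \frac{993}{P{\left(A{\left(1 \right)} \right)}} = - \frac{993}{\left(-1\right) \left(-2\right)} = - \frac{993}{2}$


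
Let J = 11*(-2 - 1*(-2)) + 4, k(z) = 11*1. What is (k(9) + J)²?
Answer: 225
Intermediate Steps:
k(z) = 11
J = 4 (J = 11*(-2 + 2) + 4 = 11*0 + 4 = 0 + 4 = 4)
(k(9) + J)² = (11 + 4)² = 15² = 225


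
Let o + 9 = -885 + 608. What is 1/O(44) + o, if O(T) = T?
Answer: -12583/44 ≈ -285.98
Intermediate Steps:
o = -286 (o = -9 + (-885 + 608) = -9 - 277 = -286)
1/O(44) + o = 1/44 - 286 = -12583/44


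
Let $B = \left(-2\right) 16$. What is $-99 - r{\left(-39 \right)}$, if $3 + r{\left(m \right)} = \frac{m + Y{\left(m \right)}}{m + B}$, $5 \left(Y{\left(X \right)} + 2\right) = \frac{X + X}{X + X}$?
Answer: $- \frac{34284}{355} \approx -96.575$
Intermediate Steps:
$B = -32$
$Y{\left(X \right)} = - \frac{9}{5}$ ($Y{\left(X \right)} = -2 + \frac{\left(X + X\right) \frac{1}{X + X}}{5} = -2 + \frac{2 X \frac{1}{2 X}}{5} = -2 + \frac{1}{5} \cdot 1 = -2 + \frac{1}{5} = - \frac{9}{5}$)
$r{\left(m \right)} = -3 + \frac{- \frac{9}{5} + m}{-32 + m}$ ($r{\left(m \right)} = -3 + \frac{m - \frac{9}{5}}{m - 32} = -3 + \frac{- \frac{9}{5} + m}{-32 + m}$)
$-99 - r{\left(-39 \right)} = -99 - \frac{471 - -390}{5 \left(-32 - 39\right)} = -99 - \frac{471 + 390}{5 \left(-71\right)} = -99 - \frac{1}{5} \left(- \frac{1}{71}\right) 861 = -99 - - \frac{861}{355} = -99 + \frac{861}{355} = - \frac{34284}{355}$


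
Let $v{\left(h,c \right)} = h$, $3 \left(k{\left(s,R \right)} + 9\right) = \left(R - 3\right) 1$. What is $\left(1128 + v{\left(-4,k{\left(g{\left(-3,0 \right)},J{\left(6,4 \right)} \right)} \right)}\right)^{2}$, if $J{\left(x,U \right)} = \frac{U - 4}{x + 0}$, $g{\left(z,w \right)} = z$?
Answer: $1263376$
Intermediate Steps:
$J{\left(x,U \right)} = \frac{-4 + U}{x}$
$k{\left(s,R \right)} = -10 + \frac{R}{3}$ ($k{\left(s,R \right)} = -9 + \frac{\left(R - 3\right) 1}{3} = -9 + \frac{\left(-3 + R\right) 1}{3} = -9 + \frac{-3 + R}{3} = -9 + \left(-1 + \frac{R}{3}\right) = -10 + \frac{R}{3}$)
$\left(1128 + v{\left(-4,k{\left(g{\left(-3,0 \right)},J{\left(6,4 \right)} \right)} \right)}\right)^{2} = \left(1128 - 4\right)^{2} = 1124^{2} = 1263376$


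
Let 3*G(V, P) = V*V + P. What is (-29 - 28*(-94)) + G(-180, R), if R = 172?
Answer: 40381/3 ≈ 13460.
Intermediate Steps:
G(V, P) = P/3 + V**2/3 (G(V, P) = (V*V + P)/3 = (V**2 + P)/3 = (P + V**2)/3 = P/3 + V**2/3)
(-29 - 28*(-94)) + G(-180, R) = (-29 - 28*(-94)) + ((1/3)*172 + (1/3)*(-180)**2) = (-29 + 2632) + (172/3 + (1/3)*32400) = 2603 + (172/3 + 10800) = 2603 + 32572/3 = 40381/3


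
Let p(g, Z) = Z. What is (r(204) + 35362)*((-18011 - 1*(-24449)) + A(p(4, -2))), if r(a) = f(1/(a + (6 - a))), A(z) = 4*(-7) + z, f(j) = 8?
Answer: 226650960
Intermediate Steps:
A(z) = -28 + z
r(a) = 8
(r(204) + 35362)*((-18011 - 1*(-24449)) + A(p(4, -2))) = (8 + 35362)*((-18011 - 1*(-24449)) + (-28 - 2)) = 35370*((-18011 + 24449) - 30) = 35370*(6438 - 30) = 35370*6408 = 226650960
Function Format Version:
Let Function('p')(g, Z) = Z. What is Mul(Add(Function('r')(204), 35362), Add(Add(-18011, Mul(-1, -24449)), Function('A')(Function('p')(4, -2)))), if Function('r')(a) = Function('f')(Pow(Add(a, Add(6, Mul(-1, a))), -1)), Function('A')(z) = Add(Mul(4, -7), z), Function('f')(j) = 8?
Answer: 226650960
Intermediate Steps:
Function('A')(z) = Add(-28, z)
Function('r')(a) = 8
Mul(Add(Function('r')(204), 35362), Add(Add(-18011, Mul(-1, -24449)), Function('A')(Function('p')(4, -2)))) = Mul(Add(8, 35362), Add(Add(-18011, Mul(-1, -24449)), Add(-28, -2))) = Mul(35370, Add(Add(-18011, 24449), -30)) = Mul(35370, Add(6438, -30)) = Mul(35370, 6408) = 226650960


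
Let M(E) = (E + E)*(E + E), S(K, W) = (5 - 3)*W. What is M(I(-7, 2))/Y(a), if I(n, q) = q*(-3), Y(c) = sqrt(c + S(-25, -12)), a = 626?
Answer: 72*sqrt(602)/301 ≈ 5.8690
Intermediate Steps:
S(K, W) = 2*W
Y(c) = sqrt(-24 + c) (Y(c) = sqrt(c + 2*(-12)) = sqrt(c - 24) = sqrt(-24 + c))
I(n, q) = -3*q
M(E) = 4*E**2 (M(E) = (2*E)*(2*E) = 4*E**2)
M(I(-7, 2))/Y(a) = (4*(-3*2)**2)/(sqrt(-24 + 626)) = (4*(-6)**2)/(sqrt(602)) = (4*36)*(sqrt(602)/602) = 144*(sqrt(602)/602) = 72*sqrt(602)/301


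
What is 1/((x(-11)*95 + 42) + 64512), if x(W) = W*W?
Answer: 1/76049 ≈ 1.3149e-5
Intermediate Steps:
x(W) = W**2
1/((x(-11)*95 + 42) + 64512) = 1/(((-11)**2*95 + 42) + 64512) = 1/((121*95 + 42) + 64512) = 1/((11495 + 42) + 64512) = 1/(11537 + 64512) = 1/76049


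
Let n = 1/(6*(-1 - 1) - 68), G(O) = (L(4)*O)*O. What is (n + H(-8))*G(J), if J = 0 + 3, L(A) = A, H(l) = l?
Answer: -5769/20 ≈ -288.45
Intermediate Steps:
J = 3
G(O) = 4*O² (G(O) = (4*O)*O = 4*O²)
n = -1/80 (n = 1/(6*(-2) - 68) = 1/(-12 - 68) = 1/(-80) = -1/80 ≈ -0.012500)
(n + H(-8))*G(J) = (-1/80 - 8)*(4*3²) = -641*9/20 = -641/80*36 = -5769/20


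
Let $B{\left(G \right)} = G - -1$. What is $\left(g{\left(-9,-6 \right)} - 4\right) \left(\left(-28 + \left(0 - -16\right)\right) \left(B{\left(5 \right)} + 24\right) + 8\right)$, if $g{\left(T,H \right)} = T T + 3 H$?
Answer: $-20768$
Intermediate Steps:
$g{\left(T,H \right)} = T^{2} + 3 H$
$B{\left(G \right)} = 1 + G$ ($B{\left(G \right)} = G + 1 = 1 + G$)
$\left(g{\left(-9,-6 \right)} - 4\right) \left(\left(-28 + \left(0 - -16\right)\right) \left(B{\left(5 \right)} + 24\right) + 8\right) = \left(\left(\left(-9\right)^{2} + 3 \left(-6\right)\right) - 4\right) \left(\left(-28 + \left(0 - -16\right)\right) \left(\left(1 + 5\right) + 24\right) + 8\right) = \left(\left(81 - 18\right) - 4\right) \left(\left(-28 + \left(0 + 16\right)\right) \left(6 + 24\right) + 8\right) = \left(63 - 4\right) \left(\left(-28 + 16\right) 30 + 8\right) = 59 \left(\left(-12\right) 30 + 8\right) = 59 \left(-360 + 8\right) = 59 \left(-352\right) = -20768$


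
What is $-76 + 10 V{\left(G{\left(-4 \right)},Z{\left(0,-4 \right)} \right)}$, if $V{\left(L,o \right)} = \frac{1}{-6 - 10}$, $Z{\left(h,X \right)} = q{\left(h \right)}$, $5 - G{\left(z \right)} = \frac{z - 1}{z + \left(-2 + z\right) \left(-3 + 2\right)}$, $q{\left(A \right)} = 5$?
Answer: $- \frac{613}{8} \approx -76.625$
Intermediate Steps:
$G{\left(z \right)} = \frac{11}{2} - \frac{z}{2}$ ($G{\left(z \right)} = 5 - \frac{z - 1}{z + \left(-2 + z\right) \left(-3 + 2\right)} = 5 - \frac{-1 + z}{z + \left(-2 + z\right) \left(-1\right)} = 5 - \frac{-1 + z}{z - \left(-2 + z\right)} = 5 - \frac{-1 + z}{2} = 5 - \left(-1 + z\right) \frac{1}{2} = 5 - \left(- \frac{1}{2} + \frac{z}{2}\right) = \frac{11}{2} - \frac{z}{2}$)
$Z{\left(h,X \right)} = 5$
$V{\left(L,o \right)} = - \frac{1}{16}$ ($V{\left(L,o \right)} = \frac{1}{-16} = - \frac{1}{16}$)
$-76 + 10 V{\left(G{\left(-4 \right)},Z{\left(0,-4 \right)} \right)} = -76 + 10 \left(- \frac{1}{16}\right) = -76 - \frac{5}{8} = - \frac{613}{8}$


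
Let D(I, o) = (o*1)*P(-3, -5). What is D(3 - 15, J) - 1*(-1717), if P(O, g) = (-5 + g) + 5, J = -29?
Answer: 1862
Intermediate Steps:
P(O, g) = g
D(I, o) = -5*o (D(I, o) = (o*1)*(-5) = o*(-5) = -5*o)
D(3 - 15, J) - 1*(-1717) = -5*(-29) - 1*(-1717) = 145 + 1717 = 1862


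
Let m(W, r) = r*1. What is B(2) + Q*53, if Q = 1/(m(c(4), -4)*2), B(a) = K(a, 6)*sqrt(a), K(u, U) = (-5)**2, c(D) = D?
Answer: -53/8 + 25*sqrt(2) ≈ 28.730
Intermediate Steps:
m(W, r) = r
K(u, U) = 25
B(a) = 25*sqrt(a)
Q = -1/8 (Q = 1/(-4*2) = 1/(-8) = -1/8 ≈ -0.12500)
B(2) + Q*53 = 25*sqrt(2) - 1/8*53 = 25*sqrt(2) - 53/8 = -53/8 + 25*sqrt(2)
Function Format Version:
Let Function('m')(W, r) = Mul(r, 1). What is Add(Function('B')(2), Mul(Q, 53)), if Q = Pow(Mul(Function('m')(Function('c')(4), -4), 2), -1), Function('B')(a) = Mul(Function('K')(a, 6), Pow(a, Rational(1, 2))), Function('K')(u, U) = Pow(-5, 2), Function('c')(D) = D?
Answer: Add(Rational(-53, 8), Mul(25, Pow(2, Rational(1, 2)))) ≈ 28.730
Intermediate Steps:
Function('m')(W, r) = r
Function('K')(u, U) = 25
Function('B')(a) = Mul(25, Pow(a, Rational(1, 2)))
Q = Rational(-1, 8) (Q = Pow(Mul(-4, 2), -1) = Pow(-8, -1) = Rational(-1, 8) ≈ -0.12500)
Add(Function('B')(2), Mul(Q, 53)) = Add(Mul(25, Pow(2, Rational(1, 2))), Mul(Rational(-1, 8), 53)) = Add(Mul(25, Pow(2, Rational(1, 2))), Rational(-53, 8)) = Add(Rational(-53, 8), Mul(25, Pow(2, Rational(1, 2))))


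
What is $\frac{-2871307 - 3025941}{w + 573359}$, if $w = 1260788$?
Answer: $- \frac{842464}{262021} \approx -3.2153$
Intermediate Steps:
$\frac{-2871307 - 3025941}{w + 573359} = \frac{-2871307 - 3025941}{1260788 + 573359} = - \frac{5897248}{1834147} = \left(-5897248\right) \frac{1}{1834147} = - \frac{842464}{262021}$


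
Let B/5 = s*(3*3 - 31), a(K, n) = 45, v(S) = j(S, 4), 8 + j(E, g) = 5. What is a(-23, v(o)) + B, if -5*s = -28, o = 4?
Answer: -571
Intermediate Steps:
j(E, g) = -3 (j(E, g) = -8 + 5 = -3)
v(S) = -3
s = 28/5 (s = -1/5*(-28) = 28/5 ≈ 5.6000)
B = -616 (B = 5*(28*(3*3 - 31)/5) = 5*(28*(9 - 31)/5) = 5*((28/5)*(-22)) = 5*(-616/5) = -616)
a(-23, v(o)) + B = 45 - 616 = -571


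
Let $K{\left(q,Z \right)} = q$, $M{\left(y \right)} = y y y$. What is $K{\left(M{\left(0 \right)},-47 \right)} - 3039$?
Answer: $-3039$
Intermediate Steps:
$M{\left(y \right)} = y^{3}$ ($M{\left(y \right)} = y^{2} y = y^{3}$)
$K{\left(M{\left(0 \right)},-47 \right)} - 3039 = 0^{3} - 3039 = 0 - 3039 = -3039$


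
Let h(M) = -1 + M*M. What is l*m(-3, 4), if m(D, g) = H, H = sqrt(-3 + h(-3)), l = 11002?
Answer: 11002*sqrt(5) ≈ 24601.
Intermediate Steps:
h(M) = -1 + M**2
H = sqrt(5) (H = sqrt(-3 + (-1 + (-3)**2)) = sqrt(-3 + (-1 + 9)) = sqrt(-3 + 8) = sqrt(5) ≈ 2.2361)
m(D, g) = sqrt(5)
l*m(-3, 4) = 11002*sqrt(5)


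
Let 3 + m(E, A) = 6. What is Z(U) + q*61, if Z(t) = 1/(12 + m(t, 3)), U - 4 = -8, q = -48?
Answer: -43919/15 ≈ -2927.9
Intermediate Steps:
m(E, A) = 3 (m(E, A) = -3 + 6 = 3)
U = -4 (U = 4 - 8 = -4)
Z(t) = 1/15 (Z(t) = 1/(12 + 3) = 1/15)
Z(U) + q*61 = 1/15 - 48*61 = 1/15 - 2928 = -43919/15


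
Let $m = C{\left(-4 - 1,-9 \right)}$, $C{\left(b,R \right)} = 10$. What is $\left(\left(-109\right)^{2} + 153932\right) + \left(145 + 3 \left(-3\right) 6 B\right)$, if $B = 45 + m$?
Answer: $162988$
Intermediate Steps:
$m = 10$
$B = 55$ ($B = 45 + 10 = 55$)
$\left(\left(-109\right)^{2} + 153932\right) + \left(145 + 3 \left(-3\right) 6 B\right) = \left(\left(-109\right)^{2} + 153932\right) + \left(145 + 3 \left(-3\right) 6 \cdot 55\right) = \left(11881 + 153932\right) + \left(145 + \left(-9\right) 6 \cdot 55\right) = 165813 + \left(145 - 2970\right) = 165813 - 2825 = 162988$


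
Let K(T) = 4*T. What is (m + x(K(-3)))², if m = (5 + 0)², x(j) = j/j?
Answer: 676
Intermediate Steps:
x(j) = 1
m = 25 (m = 5² = 25)
(m + x(K(-3)))² = (25 + 1)² = 26² = 676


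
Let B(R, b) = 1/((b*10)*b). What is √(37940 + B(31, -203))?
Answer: 27*√214467690/2030 ≈ 194.78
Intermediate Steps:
B(R, b) = 1/(10*b²) (B(R, b) = 1/((10*b)*b) = 1/(10*b²))
√(37940 + B(31, -203)) = √(37940 + (⅒)/(-203)²) = √(37940 + (⅒)*(1/41209)) = √(37940 + 1/412090) = √(15634694601/412090) = 27*√214467690/2030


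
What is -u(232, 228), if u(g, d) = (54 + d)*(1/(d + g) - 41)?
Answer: 2659119/230 ≈ 11561.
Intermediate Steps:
u(g, d) = (-41 + 1/(d + g))*(54 + d) (u(g, d) = (54 + d)*(-41 + 1/(d + g)) = (-41 + 1/(d + g))*(54 + d))
-u(232, 228) = -(54 - 2214*232 - 2213*228 - 41*228² - 41*228*232)/(228 + 232) = -(54 - 513648 - 504564 - 41*51984 - 2168736)/460 = -(54 - 513648 - 504564 - 2131344 - 2168736)/460 = -(-5318238)/460 = -1*(-2659119/230) = 2659119/230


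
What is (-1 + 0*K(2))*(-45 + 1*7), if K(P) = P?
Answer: 38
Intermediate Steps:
(-1 + 0*K(2))*(-45 + 1*7) = (-1 + 0*2)*(-45 + 1*7) = (-1 + 0)*(-45 + 7) = -1*(-38) = 38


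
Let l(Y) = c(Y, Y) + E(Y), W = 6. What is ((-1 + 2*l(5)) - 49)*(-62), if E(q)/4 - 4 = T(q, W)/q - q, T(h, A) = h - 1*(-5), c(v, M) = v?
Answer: 1984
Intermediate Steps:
T(h, A) = 5 + h (T(h, A) = h + 5 = 5 + h)
E(q) = 16 - 4*q + 4*(5 + q)/q (E(q) = 16 + 4*((5 + q)/q - q) = 16 + 4*(-q + (5 + q)/q) = 16 + (-4*q + 4*(5 + q)/q) = 16 - 4*q + 4*(5 + q)/q)
l(Y) = 20 - 3*Y + 20/Y (l(Y) = Y + (20 - 4*Y + 20/Y) = 20 - 3*Y + 20/Y)
((-1 + 2*l(5)) - 49)*(-62) = ((-1 + 2*(20 - 3*5 + 20/5)) - 49)*(-62) = ((-1 + 2*(20 - 15 + 20*(1/5))) - 49)*(-62) = ((-1 + 2*(20 - 15 + 4)) - 49)*(-62) = ((-1 + 2*9) - 49)*(-62) = ((-1 + 18) - 49)*(-62) = (17 - 49)*(-62) = -32*(-62) = 1984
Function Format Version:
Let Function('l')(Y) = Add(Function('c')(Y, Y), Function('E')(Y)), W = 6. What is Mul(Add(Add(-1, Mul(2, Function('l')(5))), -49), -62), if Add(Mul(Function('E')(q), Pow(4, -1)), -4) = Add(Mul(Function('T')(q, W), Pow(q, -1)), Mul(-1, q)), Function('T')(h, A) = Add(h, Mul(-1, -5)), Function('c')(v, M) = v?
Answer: 1984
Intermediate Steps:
Function('T')(h, A) = Add(5, h) (Function('T')(h, A) = Add(h, 5) = Add(5, h))
Function('E')(q) = Add(16, Mul(-4, q), Mul(4, Pow(q, -1), Add(5, q))) (Function('E')(q) = Add(16, Mul(4, Add(Mul(Add(5, q), Pow(q, -1)), Mul(-1, q)))) = Add(16, Mul(4, Add(Mul(Pow(q, -1), Add(5, q)), Mul(-1, q)))) = Add(16, Mul(4, Add(Mul(-1, q), Mul(Pow(q, -1), Add(5, q))))) = Add(16, Add(Mul(-4, q), Mul(4, Pow(q, -1), Add(5, q)))) = Add(16, Mul(-4, q), Mul(4, Pow(q, -1), Add(5, q))))
Function('l')(Y) = Add(20, Mul(-3, Y), Mul(20, Pow(Y, -1))) (Function('l')(Y) = Add(Y, Add(20, Mul(-4, Y), Mul(20, Pow(Y, -1)))) = Add(20, Mul(-3, Y), Mul(20, Pow(Y, -1))))
Mul(Add(Add(-1, Mul(2, Function('l')(5))), -49), -62) = Mul(Add(Add(-1, Mul(2, Add(20, Mul(-3, 5), Mul(20, Pow(5, -1))))), -49), -62) = Mul(Add(Add(-1, Mul(2, Add(20, -15, Mul(20, Rational(1, 5))))), -49), -62) = Mul(Add(Add(-1, Mul(2, Add(20, -15, 4))), -49), -62) = Mul(Add(Add(-1, Mul(2, 9)), -49), -62) = Mul(Add(Add(-1, 18), -49), -62) = Mul(Add(17, -49), -62) = Mul(-32, -62) = 1984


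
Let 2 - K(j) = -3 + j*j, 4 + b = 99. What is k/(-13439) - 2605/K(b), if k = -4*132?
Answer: 7954231/24243956 ≈ 0.32809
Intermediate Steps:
b = 95 (b = -4 + 99 = 95)
K(j) = 5 - j² (K(j) = 2 - (-3 + j*j) = 2 - (-3 + j²) = 2 + (3 - j²) = 5 - j²)
k = -528
k/(-13439) - 2605/K(b) = -528/(-13439) - 2605/(5 - 1*95²) = -528*(-1/13439) - 2605/(5 - 1*9025) = 528/13439 - 2605/(5 - 9025) = 528/13439 - 2605/(-9020) = 528/13439 - 2605*(-1/9020) = 528/13439 + 521/1804 = 7954231/24243956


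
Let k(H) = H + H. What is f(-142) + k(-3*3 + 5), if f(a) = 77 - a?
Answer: 211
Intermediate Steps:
k(H) = 2*H
f(-142) + k(-3*3 + 5) = (77 - 1*(-142)) + 2*(-3*3 + 5) = (77 + 142) + 2*(-9 + 5) = 219 + 2*(-4) = 219 - 8 = 211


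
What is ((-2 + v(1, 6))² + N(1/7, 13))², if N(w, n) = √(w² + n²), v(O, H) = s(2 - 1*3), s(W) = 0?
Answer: (28 + √8282)²/49 ≈ 289.03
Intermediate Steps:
v(O, H) = 0
N(w, n) = √(n² + w²)
((-2 + v(1, 6))² + N(1/7, 13))² = ((-2 + 0)² + √(13² + (1/7)²))² = ((-2)² + √(169 + (⅐)²))² = (4 + √(169 + 1/49))² = (4 + √(8282/49))² = (4 + √8282/7)²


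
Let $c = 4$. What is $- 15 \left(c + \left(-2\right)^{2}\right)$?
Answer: $-120$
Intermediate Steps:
$- 15 \left(c + \left(-2\right)^{2}\right) = - 15 \left(4 + \left(-2\right)^{2}\right) = - 15 \left(4 + 4\right) = \left(-15\right) 8 = -120$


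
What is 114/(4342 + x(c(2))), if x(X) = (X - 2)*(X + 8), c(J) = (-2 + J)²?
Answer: 19/721 ≈ 0.026352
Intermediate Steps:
x(X) = (-2 + X)*(8 + X)
114/(4342 + x(c(2))) = 114/(4342 + (-16 + ((-2 + 2)²)² + 6*(-2 + 2)²)) = 114/(4342 + (-16 + (0²)² + 6*0²)) = 114/(4342 + (-16 + 0² + 6*0)) = 114/(4342 + (-16 + 0 + 0)) = 114/(4342 - 16) = 114/4326 = 114*(1/4326) = 19/721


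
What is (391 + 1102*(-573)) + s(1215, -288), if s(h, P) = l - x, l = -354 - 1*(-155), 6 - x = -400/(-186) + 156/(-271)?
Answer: -15909606088/25203 ≈ -6.3126e+5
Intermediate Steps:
x = 111526/25203 (x = 6 - (-400/(-186) + 156/(-271)) = 6 - (-400*(-1/186) + 156*(-1/271)) = 6 - (200/93 - 156/271) = 6 - 1*39692/25203 = 6 - 39692/25203 = 111526/25203 ≈ 4.4251)
l = -199 (l = -354 + 155 = -199)
s(h, P) = -5126923/25203 (s(h, P) = -199 - 1*111526/25203 = -199 - 111526/25203 = -5126923/25203)
(391 + 1102*(-573)) + s(1215, -288) = (391 + 1102*(-573)) - 5126923/25203 = (391 - 631446) - 5126923/25203 = -631055 - 5126923/25203 = -15909606088/25203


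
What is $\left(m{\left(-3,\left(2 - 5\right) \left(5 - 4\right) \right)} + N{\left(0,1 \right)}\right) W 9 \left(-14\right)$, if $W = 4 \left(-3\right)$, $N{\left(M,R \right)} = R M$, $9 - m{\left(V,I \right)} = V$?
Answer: $18144$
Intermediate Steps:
$m{\left(V,I \right)} = 9 - V$
$N{\left(M,R \right)} = M R$
$W = -12$
$\left(m{\left(-3,\left(2 - 5\right) \left(5 - 4\right) \right)} + N{\left(0,1 \right)}\right) W 9 \left(-14\right) = \left(\left(9 - -3\right) + 0 \cdot 1\right) \left(-12\right) 9 \left(-14\right) = \left(\left(9 + 3\right) + 0\right) \left(-12\right) 9 \left(-14\right) = \left(12 + 0\right) \left(-12\right) 9 \left(-14\right) = 12 \left(-12\right) 9 \left(-14\right) = \left(-144\right) 9 \left(-14\right) = \left(-1296\right) \left(-14\right) = 18144$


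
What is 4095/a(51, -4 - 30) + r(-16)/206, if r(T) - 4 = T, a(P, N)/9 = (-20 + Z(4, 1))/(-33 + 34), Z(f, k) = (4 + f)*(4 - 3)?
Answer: -46937/1236 ≈ -37.975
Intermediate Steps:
Z(f, k) = 4 + f (Z(f, k) = (4 + f)*1 = 4 + f)
a(P, N) = -108 (a(P, N) = 9*((-20 + (4 + 4))/(-33 + 34)) = 9*((-20 + 8)/1) = 9*(-12*1) = 9*(-12) = -108)
r(T) = 4 + T
4095/a(51, -4 - 30) + r(-16)/206 = 4095/(-108) + (4 - 16)/206 = 4095*(-1/108) - 12*1/206 = -455/12 - 6/103 = -46937/1236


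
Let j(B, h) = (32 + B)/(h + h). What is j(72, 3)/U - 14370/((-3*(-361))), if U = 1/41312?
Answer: 775494494/1083 ≈ 7.1606e+5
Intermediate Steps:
U = 1/41312 ≈ 2.4206e-5
j(B, h) = (32 + B)/(2*h) (j(B, h) = (32 + B)/((2*h)) = (32 + B)*(1/(2*h)) = (32 + B)/(2*h))
j(72, 3)/U - 14370/((-3*(-361))) = ((½)*(32 + 72)/3)/(1/41312) - 14370/((-3*(-361))) = ((½)*(⅓)*104)*41312 - 14370/1083 = (52/3)*41312 - 14370*1/1083 = 2148224/3 - 4790/361 = 775494494/1083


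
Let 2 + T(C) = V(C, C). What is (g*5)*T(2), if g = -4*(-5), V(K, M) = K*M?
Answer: 200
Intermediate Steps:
T(C) = -2 + C² (T(C) = -2 + C*C = -2 + C²)
g = 20
(g*5)*T(2) = (20*5)*(-2 + 2²) = 100*(-2 + 4) = 100*2 = 200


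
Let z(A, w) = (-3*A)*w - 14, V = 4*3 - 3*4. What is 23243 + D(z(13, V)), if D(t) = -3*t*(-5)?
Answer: 23033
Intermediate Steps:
V = 0 (V = 12 - 12 = 0)
z(A, w) = -14 - 3*A*w (z(A, w) = -3*A*w - 14 = -14 - 3*A*w)
D(t) = 15*t
23243 + D(z(13, V)) = 23243 + 15*(-14 - 3*13*0) = 23243 + 15*(-14 + 0) = 23243 + 15*(-14) = 23243 - 210 = 23033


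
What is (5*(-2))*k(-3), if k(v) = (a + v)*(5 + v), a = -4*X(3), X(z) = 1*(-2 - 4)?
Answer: -420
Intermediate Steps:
X(z) = -6 (X(z) = 1*(-6) = -6)
a = 24 (a = -4*(-6) = 24)
k(v) = (5 + v)*(24 + v) (k(v) = (24 + v)*(5 + v) = (5 + v)*(24 + v))
(5*(-2))*k(-3) = (5*(-2))*(120 + (-3)**2 + 29*(-3)) = -10*(120 + 9 - 87) = -10*42 = -420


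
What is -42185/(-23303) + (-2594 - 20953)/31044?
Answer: 253625133/241139444 ≈ 1.0518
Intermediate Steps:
-42185/(-23303) + (-2594 - 20953)/31044 = -42185*(-1/23303) - 23547*1/31044 = 42185/23303 - 7849/10348 = 253625133/241139444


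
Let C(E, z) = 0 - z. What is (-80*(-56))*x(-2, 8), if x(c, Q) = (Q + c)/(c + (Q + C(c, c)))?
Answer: 3360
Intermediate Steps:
C(E, z) = -z
x(c, Q) = (Q + c)/Q (x(c, Q) = (Q + c)/(c + (Q - c)) = (Q + c)/Q)
(-80*(-56))*x(-2, 8) = (-80*(-56))*((8 - 2)/8) = 4480*((⅛)*6) = 4480*(¾) = 3360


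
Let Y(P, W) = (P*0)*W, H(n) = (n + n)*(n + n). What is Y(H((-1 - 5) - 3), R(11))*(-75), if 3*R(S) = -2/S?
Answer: 0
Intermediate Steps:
H(n) = 4*n² (H(n) = (2*n)*(2*n) = 4*n²)
R(S) = -2/(3*S) (R(S) = (-2/S)/3 = -2/(3*S))
Y(P, W) = 0 (Y(P, W) = 0*W = 0)
Y(H((-1 - 5) - 3), R(11))*(-75) = 0*(-75) = 0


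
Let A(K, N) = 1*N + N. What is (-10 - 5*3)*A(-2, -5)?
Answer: 250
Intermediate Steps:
A(K, N) = 2*N (A(K, N) = N + N = 2*N)
(-10 - 5*3)*A(-2, -5) = (-10 - 5*3)*(2*(-5)) = (-10 - 15)*(-10) = -25*(-10) = 250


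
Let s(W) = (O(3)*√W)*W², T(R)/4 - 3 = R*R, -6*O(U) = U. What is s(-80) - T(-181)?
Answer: -131056 - 12800*I*√5 ≈ -1.3106e+5 - 28622.0*I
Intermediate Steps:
O(U) = -U/6
T(R) = 12 + 4*R² (T(R) = 12 + 4*(R*R) = 12 + 4*R²)
s(W) = -W^(5/2)/2 (s(W) = ((-⅙*3)*√W)*W² = (-√W/2)*W² = -W^(5/2)/2)
s(-80) - T(-181) = -12800*I*√5 - (12 + 4*(-181)²) = -12800*I*√5 - (12 + 4*32761) = -12800*I*√5 - (12 + 131044) = -12800*I*√5 - 1*131056 = -12800*I*√5 - 131056 = -131056 - 12800*I*√5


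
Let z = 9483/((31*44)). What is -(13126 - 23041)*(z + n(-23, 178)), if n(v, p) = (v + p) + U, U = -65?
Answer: 1311189345/1364 ≈ 9.6128e+5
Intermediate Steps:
z = 9483/1364 ≈ 6.9523
n(v, p) = -65 + p + v (n(v, p) = (v + p) - 65 = (p + v) - 65 = -65 + p + v)
-(13126 - 23041)*(z + n(-23, 178)) = -(13126 - 23041)*(9483/1364 + (-65 + 178 - 23)) = -(-9915)*(9483/1364 + 90) = -(-9915)*132243/1364 = -1*(-1311189345/1364) = 1311189345/1364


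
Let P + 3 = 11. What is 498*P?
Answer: 3984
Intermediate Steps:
P = 8 (P = -3 + 11 = 8)
498*P = 498*8 = 3984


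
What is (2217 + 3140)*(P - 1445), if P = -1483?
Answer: -15685296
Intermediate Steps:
(2217 + 3140)*(P - 1445) = (2217 + 3140)*(-1483 - 1445) = 5357*(-2928) = -15685296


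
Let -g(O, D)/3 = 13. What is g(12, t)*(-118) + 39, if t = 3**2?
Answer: 4641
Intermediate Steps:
t = 9
g(O, D) = -39 (g(O, D) = -3*13 = -39)
g(12, t)*(-118) + 39 = -39*(-118) + 39 = 4602 + 39 = 4641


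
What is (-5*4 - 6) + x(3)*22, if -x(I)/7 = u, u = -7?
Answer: 1052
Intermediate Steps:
x(I) = 49 (x(I) = -7*(-7) = 49)
(-5*4 - 6) + x(3)*22 = (-5*4 - 6) + 49*22 = (-20 - 6) + 1078 = -26 + 1078 = 1052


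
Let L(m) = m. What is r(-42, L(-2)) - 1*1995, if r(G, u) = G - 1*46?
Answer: -2083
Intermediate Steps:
r(G, u) = -46 + G (r(G, u) = G - 46 = -46 + G)
r(-42, L(-2)) - 1*1995 = (-46 - 42) - 1*1995 = -88 - 1995 = -2083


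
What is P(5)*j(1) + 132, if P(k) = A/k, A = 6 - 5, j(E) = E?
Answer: 661/5 ≈ 132.20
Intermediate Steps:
A = 1
P(k) = 1/k
P(5)*j(1) + 132 = 1/5 + 132 = (⅕)*1 + 132 = ⅕ + 132 = 661/5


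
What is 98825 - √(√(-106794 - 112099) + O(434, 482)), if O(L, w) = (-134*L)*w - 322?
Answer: 98825 - √(-28031514 + I*√218893) ≈ 98825.0 - 5294.5*I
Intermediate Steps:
O(L, w) = -322 - 134*L*w (O(L, w) = -134*L*w - 322 = -322 - 134*L*w)
98825 - √(√(-106794 - 112099) + O(434, 482)) = 98825 - √(√(-106794 - 112099) + (-322 - 134*434*482)) = 98825 - √(√(-218893) + (-322 - 28031192)) = 98825 - √(I*√218893 - 28031514) = 98825 - √(-28031514 + I*√218893)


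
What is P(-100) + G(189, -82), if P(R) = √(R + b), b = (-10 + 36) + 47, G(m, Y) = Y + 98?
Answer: 16 + 3*I*√3 ≈ 16.0 + 5.1962*I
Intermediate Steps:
G(m, Y) = 98 + Y
b = 73 (b = 26 + 47 = 73)
P(R) = √(73 + R) (P(R) = √(R + 73) = √(73 + R))
P(-100) + G(189, -82) = √(73 - 100) + (98 - 82) = √(-27) + 16 = 3*I*√3 + 16 = 16 + 3*I*√3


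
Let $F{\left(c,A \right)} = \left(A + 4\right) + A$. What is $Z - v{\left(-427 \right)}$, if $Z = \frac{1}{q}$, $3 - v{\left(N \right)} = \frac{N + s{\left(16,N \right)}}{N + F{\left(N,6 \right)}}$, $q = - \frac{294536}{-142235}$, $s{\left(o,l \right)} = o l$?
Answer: $\frac{1833332521}{121054296} \approx 15.145$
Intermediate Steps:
$s{\left(o,l \right)} = l o$
$F{\left(c,A \right)} = 4 + 2 A$ ($F{\left(c,A \right)} = \left(4 + A\right) + A = 4 + 2 A$)
$q = \frac{294536}{142235}$ ($q = \left(-294536\right) \left(- \frac{1}{142235}\right) = \frac{294536}{142235} \approx 2.0708$)
$v{\left(N \right)} = 3 - \frac{17 N}{16 + N}$ ($v{\left(N \right)} = 3 - \frac{N + N 16}{N + \left(4 + 2 \cdot 6\right)} = 3 - \frac{N + 16 N}{N + \left(4 + 12\right)} = 3 - \frac{17 N}{N + 16} = 3 - \frac{17 N}{16 + N}$)
$Z = \frac{142235}{294536}$ ($Z = \frac{1}{\frac{294536}{142235}} = \frac{142235}{294536} \approx 0.48291$)
$Z - v{\left(-427 \right)} = \frac{142235}{294536} - \frac{2 \left(24 - -2989\right)}{16 - 427} = \frac{142235}{294536} - \frac{2 \left(24 + 2989\right)}{-411} = \frac{142235}{294536} - 2 \left(- \frac{1}{411}\right) 3013 = \frac{142235}{294536} - - \frac{6026}{411} = \frac{142235}{294536} + \frac{6026}{411} = \frac{1833332521}{121054296}$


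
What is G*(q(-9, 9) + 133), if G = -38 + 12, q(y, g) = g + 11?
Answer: -3978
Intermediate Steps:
q(y, g) = 11 + g
G = -26
G*(q(-9, 9) + 133) = -26*((11 + 9) + 133) = -26*(20 + 133) = -26*153 = -3978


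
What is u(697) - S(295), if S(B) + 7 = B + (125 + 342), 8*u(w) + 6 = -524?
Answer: -3285/4 ≈ -821.25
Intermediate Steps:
u(w) = -265/4 (u(w) = -¾ + (⅛)*(-524) = -¾ - 131/2 = -265/4)
S(B) = 460 + B (S(B) = -7 + (B + (125 + 342)) = -7 + (B + 467) = -7 + (467 + B) = 460 + B)
u(697) - S(295) = -265/4 - (460 + 295) = -265/4 - 1*755 = -265/4 - 755 = -3285/4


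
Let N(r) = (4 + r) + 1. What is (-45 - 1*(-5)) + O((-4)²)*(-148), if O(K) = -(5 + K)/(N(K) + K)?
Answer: 44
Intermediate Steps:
N(r) = 5 + r
O(K) = -(5 + K)/(5 + 2*K) (O(K) = -(5 + K)/((5 + K) + K) = -(5 + K)/(5 + 2*K))
(-45 - 1*(-5)) + O((-4)²)*(-148) = (-45 - 1*(-5)) + ((-5 - 1*(-4)²)/(5 + 2*(-4)²))*(-148) = (-45 + 5) + ((-5 - 1*16)/(5 + 2*16))*(-148) = -40 + ((-5 - 16)/(5 + 32))*(-148) = -40 + (-21/37)*(-148) = -40 + ((1/37)*(-21))*(-148) = -40 - 21/37*(-148) = -40 + 84 = 44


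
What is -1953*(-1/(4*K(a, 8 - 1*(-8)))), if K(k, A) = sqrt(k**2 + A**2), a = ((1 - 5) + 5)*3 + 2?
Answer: 1953*sqrt(281)/1124 ≈ 29.127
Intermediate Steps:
a = 5 (a = (-4 + 5)*3 + 2 = 1*3 + 2 = 3 + 2 = 5)
K(k, A) = sqrt(A**2 + k**2)
-1953*(-1/(4*K(a, 8 - 1*(-8)))) = -1953*(-1/(4*sqrt((8 - 1*(-8))**2 + 5**2))) = -1953*(-1/(4*sqrt((8 + 8)**2 + 25))) = -1953*(-1/(4*sqrt(16**2 + 25))) = -1953*(-1/(4*sqrt(256 + 25))) = -1953*(-sqrt(281)/1124) = -(-1953)*sqrt(281)/1124 = 1953*sqrt(281)/1124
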